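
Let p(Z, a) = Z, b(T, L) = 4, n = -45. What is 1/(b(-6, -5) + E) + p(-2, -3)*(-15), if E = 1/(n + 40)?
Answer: 575/19 ≈ 30.263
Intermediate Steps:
E = -1/5 (E = 1/(-45 + 40) = 1/(-5) = -1/5 ≈ -0.20000)
1/(b(-6, -5) + E) + p(-2, -3)*(-15) = 1/(4 - 1/5) - 2*(-15) = 1/(19/5) + 30 = 5/19 + 30 = 575/19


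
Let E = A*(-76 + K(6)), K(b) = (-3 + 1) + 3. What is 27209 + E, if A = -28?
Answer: 29309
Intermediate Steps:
K(b) = 1 (K(b) = -2 + 3 = 1)
E = 2100 (E = -28*(-76 + 1) = -28*(-75) = 2100)
27209 + E = 27209 + 2100 = 29309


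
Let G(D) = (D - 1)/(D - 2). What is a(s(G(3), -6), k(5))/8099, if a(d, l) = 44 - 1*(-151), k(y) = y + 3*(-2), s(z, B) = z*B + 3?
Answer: 15/623 ≈ 0.024077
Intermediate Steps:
G(D) = (-1 + D)/(-2 + D)
s(z, B) = 3 + B*z (s(z, B) = B*z + 3 = 3 + B*z)
k(y) = -6 + y (k(y) = y - 6 = -6 + y)
a(d, l) = 195 (a(d, l) = 44 + 151 = 195)
a(s(G(3), -6), k(5))/8099 = 195/8099 = 195*(1/8099) = 15/623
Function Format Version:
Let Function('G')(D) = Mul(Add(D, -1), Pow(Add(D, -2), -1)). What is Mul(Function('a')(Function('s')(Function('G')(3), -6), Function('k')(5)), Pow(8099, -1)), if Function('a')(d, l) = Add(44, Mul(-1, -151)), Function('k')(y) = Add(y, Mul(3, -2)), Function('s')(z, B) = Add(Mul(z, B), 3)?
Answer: Rational(15, 623) ≈ 0.024077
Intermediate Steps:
Function('G')(D) = Mul(Pow(Add(-2, D), -1), Add(-1, D)) (Function('G')(D) = Mul(Add(-1, D), Pow(Add(-2, D), -1)) = Mul(Pow(Add(-2, D), -1), Add(-1, D)))
Function('s')(z, B) = Add(3, Mul(B, z)) (Function('s')(z, B) = Add(Mul(B, z), 3) = Add(3, Mul(B, z)))
Function('k')(y) = Add(-6, y) (Function('k')(y) = Add(y, -6) = Add(-6, y))
Function('a')(d, l) = 195 (Function('a')(d, l) = Add(44, 151) = 195)
Mul(Function('a')(Function('s')(Function('G')(3), -6), Function('k')(5)), Pow(8099, -1)) = Mul(195, Pow(8099, -1)) = Mul(195, Rational(1, 8099)) = Rational(15, 623)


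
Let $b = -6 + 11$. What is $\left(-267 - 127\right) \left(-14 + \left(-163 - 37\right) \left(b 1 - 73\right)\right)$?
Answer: $-5352884$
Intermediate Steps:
$b = 5$
$\left(-267 - 127\right) \left(-14 + \left(-163 - 37\right) \left(b 1 - 73\right)\right) = \left(-267 - 127\right) \left(-14 + \left(-163 - 37\right) \left(5 \cdot 1 - 73\right)\right) = - 394 \left(-14 - 200 \left(5 - 73\right)\right) = - 394 \left(-14 - -13600\right) = - 394 \left(-14 + 13600\right) = \left(-394\right) 13586 = -5352884$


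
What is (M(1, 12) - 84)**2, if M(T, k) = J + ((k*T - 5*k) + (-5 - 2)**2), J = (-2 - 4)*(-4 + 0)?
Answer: 3481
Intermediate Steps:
J = 24 (J = -6*(-4) = 24)
M(T, k) = 73 - 5*k + T*k (M(T, k) = 24 + ((k*T - 5*k) + (-5 - 2)**2) = 24 + ((T*k - 5*k) + (-7)**2) = 24 + ((-5*k + T*k) + 49) = 24 + (49 - 5*k + T*k) = 73 - 5*k + T*k)
(M(1, 12) - 84)**2 = ((73 - 5*12 + 1*12) - 84)**2 = ((73 - 60 + 12) - 84)**2 = (25 - 84)**2 = (-59)**2 = 3481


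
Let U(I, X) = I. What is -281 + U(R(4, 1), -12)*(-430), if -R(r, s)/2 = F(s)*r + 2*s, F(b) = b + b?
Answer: 8319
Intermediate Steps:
F(b) = 2*b
R(r, s) = -4*s - 4*r*s (R(r, s) = -2*((2*s)*r + 2*s) = -2*(2*r*s + 2*s) = -2*(2*s + 2*r*s) = -4*s - 4*r*s)
-281 + U(R(4, 1), -12)*(-430) = -281 + (4*1*(-1 - 1*4))*(-430) = -281 + (4*1*(-1 - 4))*(-430) = -281 + (4*1*(-5))*(-430) = -281 - 20*(-430) = -281 + 8600 = 8319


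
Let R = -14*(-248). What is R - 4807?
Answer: -1335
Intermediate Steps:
R = 3472
R - 4807 = 3472 - 4807 = -1335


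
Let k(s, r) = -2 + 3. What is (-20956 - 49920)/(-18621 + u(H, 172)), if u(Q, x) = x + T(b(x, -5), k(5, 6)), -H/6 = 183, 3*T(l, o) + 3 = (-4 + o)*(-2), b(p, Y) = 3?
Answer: 17719/4612 ≈ 3.8419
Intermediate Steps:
k(s, r) = 1
T(l, o) = 5/3 - 2*o/3 (T(l, o) = -1 + ((-4 + o)*(-2))/3 = -1 + (8 - 2*o)/3 = -1 + (8/3 - 2*o/3) = 5/3 - 2*o/3)
H = -1098 (H = -6*183 = -1098)
u(Q, x) = 1 + x (u(Q, x) = x + (5/3 - 2/3*1) = x + (5/3 - 2/3) = x + 1 = 1 + x)
(-20956 - 49920)/(-18621 + u(H, 172)) = (-20956 - 49920)/(-18621 + (1 + 172)) = -70876/(-18621 + 173) = -70876/(-18448) = -70876*(-1/18448) = 17719/4612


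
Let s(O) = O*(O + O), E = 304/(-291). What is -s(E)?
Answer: -184832/84681 ≈ -2.1827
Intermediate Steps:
E = -304/291 (E = 304*(-1/291) = -304/291 ≈ -1.0447)
s(O) = 2*O**2 (s(O) = O*(2*O) = 2*O**2)
-s(E) = -2*(-304/291)**2 = -2*92416/84681 = -1*184832/84681 = -184832/84681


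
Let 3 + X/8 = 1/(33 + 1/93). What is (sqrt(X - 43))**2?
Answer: -102473/1535 ≈ -66.758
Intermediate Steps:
X = -36468/1535 (X = -24 + 8/(33 + 1/93) = -24 + 8/(3070/93) = -24 + 8*(93/3070) = -24 + 372/1535 = -36468/1535 ≈ -23.758)
(sqrt(X - 43))**2 = (sqrt(-36468/1535 - 43))**2 = (sqrt(-102473/1535))**2 = (I*sqrt(157296055)/1535)**2 = -102473/1535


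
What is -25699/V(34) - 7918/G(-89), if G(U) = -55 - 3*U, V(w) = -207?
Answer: 1904581/21942 ≈ 86.801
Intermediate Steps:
-25699/V(34) - 7918/G(-89) = -25699/(-207) - 7918/(-55 - 3*(-89)) = -25699*(-1/207) - 7918/(-55 + 267) = 25699/207 - 7918/212 = 25699/207 - 7918*1/212 = 25699/207 - 3959/106 = 1904581/21942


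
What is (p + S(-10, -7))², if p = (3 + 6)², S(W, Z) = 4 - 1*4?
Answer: 6561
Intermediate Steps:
S(W, Z) = 0 (S(W, Z) = 4 - 4 = 0)
p = 81 (p = 9² = 81)
(p + S(-10, -7))² = (81 + 0)² = 81² = 6561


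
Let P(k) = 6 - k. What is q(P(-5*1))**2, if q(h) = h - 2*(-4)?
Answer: 361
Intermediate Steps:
q(h) = 8 + h (q(h) = h + 8 = 8 + h)
q(P(-5*1))**2 = (8 + (6 - (-5)))**2 = (8 + (6 - 1*(-5)))**2 = (8 + (6 + 5))**2 = (8 + 11)**2 = 19**2 = 361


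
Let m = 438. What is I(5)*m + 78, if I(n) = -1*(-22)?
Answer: 9714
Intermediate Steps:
I(n) = 22
I(5)*m + 78 = 22*438 + 78 = 9636 + 78 = 9714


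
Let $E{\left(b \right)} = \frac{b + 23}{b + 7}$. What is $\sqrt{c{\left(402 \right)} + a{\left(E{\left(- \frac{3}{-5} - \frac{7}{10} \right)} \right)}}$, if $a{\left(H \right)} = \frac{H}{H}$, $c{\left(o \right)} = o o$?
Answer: $\sqrt{161605} \approx 402.0$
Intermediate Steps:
$E{\left(b \right)} = \frac{23 + b}{7 + b}$
$c{\left(o \right)} = o^{2}$
$a{\left(H \right)} = 1$
$\sqrt{c{\left(402 \right)} + a{\left(E{\left(- \frac{3}{-5} - \frac{7}{10} \right)} \right)}} = \sqrt{402^{2} + 1} = \sqrt{161604 + 1} = \sqrt{161605}$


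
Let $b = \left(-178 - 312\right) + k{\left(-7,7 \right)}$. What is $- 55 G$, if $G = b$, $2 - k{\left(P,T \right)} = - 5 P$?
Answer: $28765$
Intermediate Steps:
$k{\left(P,T \right)} = 2 + 5 P$ ($k{\left(P,T \right)} = 2 - - 5 P = 2 + 5 P$)
$b = -523$ ($b = \left(-178 - 312\right) + \left(2 + 5 \left(-7\right)\right) = -490 + \left(2 - 35\right) = -490 - 33 = -523$)
$G = -523$
$- 55 G = \left(-55\right) \left(-523\right) = 28765$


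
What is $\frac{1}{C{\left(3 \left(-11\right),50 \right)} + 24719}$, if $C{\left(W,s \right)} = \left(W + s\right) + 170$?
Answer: $\frac{1}{24906} \approx 4.0151 \cdot 10^{-5}$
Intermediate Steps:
$C{\left(W,s \right)} = 170 + W + s$
$\frac{1}{C{\left(3 \left(-11\right),50 \right)} + 24719} = \frac{1}{\left(170 + 3 \left(-11\right) + 50\right) + 24719} = \frac{1}{\left(170 - 33 + 50\right) + 24719} = \frac{1}{187 + 24719} = \frac{1}{24906}$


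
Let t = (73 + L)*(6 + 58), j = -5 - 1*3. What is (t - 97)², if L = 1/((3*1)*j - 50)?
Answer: 28643193049/1369 ≈ 2.0923e+7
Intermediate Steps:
j = -8 (j = -5 - 3 = -8)
L = -1/74 (L = 1/((3*1)*(-8) - 50) = 1/(3*(-8) - 50) = 1/(-24 - 50) = 1/(-74) = -1/74 ≈ -0.013514)
t = 172832/37 (t = (73 - 1/74)*(6 + 58) = (5401/74)*64 = 172832/37 ≈ 4671.1)
(t - 97)² = (172832/37 - 97)² = (169243/37)² = 28643193049/1369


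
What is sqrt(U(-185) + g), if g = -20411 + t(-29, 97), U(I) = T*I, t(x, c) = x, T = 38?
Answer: I*sqrt(27470) ≈ 165.74*I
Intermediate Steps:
U(I) = 38*I
g = -20440 (g = -20411 - 29 = -20440)
sqrt(U(-185) + g) = sqrt(38*(-185) - 20440) = sqrt(-7030 - 20440) = sqrt(-27470) = I*sqrt(27470)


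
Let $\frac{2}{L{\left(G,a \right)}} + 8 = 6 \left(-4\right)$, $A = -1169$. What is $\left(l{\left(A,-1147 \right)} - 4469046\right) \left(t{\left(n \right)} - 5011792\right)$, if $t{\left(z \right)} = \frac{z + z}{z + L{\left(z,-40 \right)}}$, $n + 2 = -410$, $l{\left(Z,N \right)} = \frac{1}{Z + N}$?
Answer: $\frac{28500210977158593372}{1272449} \approx 2.2398 \cdot 10^{13}$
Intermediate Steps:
$L{\left(G,a \right)} = - \frac{1}{16}$ ($L{\left(G,a \right)} = \frac{2}{-8 + 6 \left(-4\right)} = \frac{2}{-8 - 24} = \frac{2}{-32} = 2 \left(- \frac{1}{32}\right) = - \frac{1}{16}$)
$l{\left(Z,N \right)} = \frac{1}{N + Z}$
$n = -412$ ($n = -2 - 410 = -412$)
$t{\left(z \right)} = \frac{2 z}{- \frac{1}{16} + z}$ ($t{\left(z \right)} = \frac{z + z}{z - \frac{1}{16}} = \frac{2 z}{- \frac{1}{16} + z}$)
$\left(l{\left(A,-1147 \right)} - 4469046\right) \left(t{\left(n \right)} - 5011792\right) = \left(\frac{1}{-1147 - 1169} - 4469046\right) \left(32 \left(-412\right) \frac{1}{-1 + 16 \left(-412\right)} - 5011792\right) = \left(\frac{1}{-2316} - 4469046\right) \left(32 \left(-412\right) \frac{1}{-1 - 6592} - 5011792\right) = \left(- \frac{1}{2316} - 4469046\right) \left(32 \left(-412\right) \frac{1}{-6593} - 5011792\right) = - \frac{10350310537 \left(32 \left(-412\right) \left(- \frac{1}{6593}\right) - 5011792\right)}{2316} = - \frac{10350310537 \left(\frac{13184}{6593} - 5011792\right)}{2316} = \left(- \frac{10350310537}{2316}\right) \left(- \frac{33042731472}{6593}\right) = \frac{28500210977158593372}{1272449}$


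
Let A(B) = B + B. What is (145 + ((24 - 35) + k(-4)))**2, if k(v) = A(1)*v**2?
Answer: 27556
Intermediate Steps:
A(B) = 2*B
k(v) = 2*v**2 (k(v) = (2*1)*v**2 = 2*v**2)
(145 + ((24 - 35) + k(-4)))**2 = (145 + ((24 - 35) + 2*(-4)**2))**2 = (145 + (-11 + 2*16))**2 = (145 + (-11 + 32))**2 = (145 + 21)**2 = 166**2 = 27556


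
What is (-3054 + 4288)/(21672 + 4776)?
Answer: 617/13224 ≈ 0.046658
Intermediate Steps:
(-3054 + 4288)/(21672 + 4776) = 1234/26448 = 1234*(1/26448) = 617/13224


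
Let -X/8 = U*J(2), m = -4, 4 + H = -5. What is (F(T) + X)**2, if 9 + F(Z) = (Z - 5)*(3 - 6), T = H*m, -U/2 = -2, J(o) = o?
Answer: 27556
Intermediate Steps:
H = -9 (H = -4 - 5 = -9)
U = 4 (U = -2*(-2) = 4)
T = 36 (T = -9*(-4) = 36)
F(Z) = 6 - 3*Z (F(Z) = -9 + (Z - 5)*(3 - 6) = -9 + (-5 + Z)*(-3) = -9 + (15 - 3*Z) = 6 - 3*Z)
X = -64 (X = -32*2 = -8*8 = -64)
(F(T) + X)**2 = ((6 - 3*36) - 64)**2 = ((6 - 108) - 64)**2 = (-102 - 64)**2 = (-166)**2 = 27556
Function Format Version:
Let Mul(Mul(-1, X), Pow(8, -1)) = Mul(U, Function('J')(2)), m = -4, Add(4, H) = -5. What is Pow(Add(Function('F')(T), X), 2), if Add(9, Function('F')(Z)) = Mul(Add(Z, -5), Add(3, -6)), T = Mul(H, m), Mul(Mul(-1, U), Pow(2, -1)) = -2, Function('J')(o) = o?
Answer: 27556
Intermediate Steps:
H = -9 (H = Add(-4, -5) = -9)
U = 4 (U = Mul(-2, -2) = 4)
T = 36 (T = Mul(-9, -4) = 36)
Function('F')(Z) = Add(6, Mul(-3, Z)) (Function('F')(Z) = Add(-9, Mul(Add(Z, -5), Add(3, -6))) = Add(-9, Mul(Add(-5, Z), -3)) = Add(-9, Add(15, Mul(-3, Z))) = Add(6, Mul(-3, Z)))
X = -64 (X = Mul(-8, Mul(4, 2)) = Mul(-8, 8) = -64)
Pow(Add(Function('F')(T), X), 2) = Pow(Add(Add(6, Mul(-3, 36)), -64), 2) = Pow(Add(Add(6, -108), -64), 2) = Pow(Add(-102, -64), 2) = Pow(-166, 2) = 27556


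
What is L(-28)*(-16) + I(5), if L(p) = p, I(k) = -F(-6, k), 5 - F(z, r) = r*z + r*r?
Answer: 438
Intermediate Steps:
F(z, r) = 5 - r² - r*z (F(z, r) = 5 - (r*z + r*r) = 5 - (r*z + r²) = 5 - (r² + r*z) = 5 + (-r² - r*z) = 5 - r² - r*z)
I(k) = -5 + k² - 6*k (I(k) = -(5 - k² - 1*k*(-6)) = -(5 - k² + 6*k) = -5 + k² - 6*k)
L(-28)*(-16) + I(5) = -28*(-16) + (-5 + 5² - 6*5) = 448 + (-5 + 25 - 30) = 448 - 10 = 438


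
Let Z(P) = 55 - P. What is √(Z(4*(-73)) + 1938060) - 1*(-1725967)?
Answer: 1725967 + √1938407 ≈ 1.7274e+6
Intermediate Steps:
√(Z(4*(-73)) + 1938060) - 1*(-1725967) = √((55 - 4*(-73)) + 1938060) - 1*(-1725967) = √((55 - 1*(-292)) + 1938060) + 1725967 = √((55 + 292) + 1938060) + 1725967 = √(347 + 1938060) + 1725967 = √1938407 + 1725967 = 1725967 + √1938407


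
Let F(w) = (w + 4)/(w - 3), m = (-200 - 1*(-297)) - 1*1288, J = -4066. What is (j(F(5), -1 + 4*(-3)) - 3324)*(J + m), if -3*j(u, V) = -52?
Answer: 52149440/3 ≈ 1.7383e+7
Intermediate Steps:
m = -1191 (m = (-200 + 297) - 1288 = 97 - 1288 = -1191)
F(w) = (4 + w)/(-3 + w)
j(u, V) = 52/3 (j(u, V) = -⅓*(-52) = 52/3)
(j(F(5), -1 + 4*(-3)) - 3324)*(J + m) = (52/3 - 3324)*(-4066 - 1191) = -9920/3*(-5257) = 52149440/3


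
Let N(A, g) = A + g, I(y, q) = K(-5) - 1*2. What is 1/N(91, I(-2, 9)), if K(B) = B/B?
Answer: 1/90 ≈ 0.011111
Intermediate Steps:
K(B) = 1
I(y, q) = -1 (I(y, q) = 1 - 1*2 = 1 - 2 = -1)
1/N(91, I(-2, 9)) = 1/(91 - 1) = 1/90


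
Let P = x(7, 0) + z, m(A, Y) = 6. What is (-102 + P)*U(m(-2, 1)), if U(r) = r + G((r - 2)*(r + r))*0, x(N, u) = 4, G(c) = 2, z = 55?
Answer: -258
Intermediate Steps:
U(r) = r (U(r) = r + 2*0 = r + 0 = r)
P = 59 (P = 4 + 55 = 59)
(-102 + P)*U(m(-2, 1)) = (-102 + 59)*6 = -43*6 = -258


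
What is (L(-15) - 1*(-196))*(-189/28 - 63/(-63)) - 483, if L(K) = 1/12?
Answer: -77303/48 ≈ -1610.5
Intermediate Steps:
L(K) = 1/12
(L(-15) - 1*(-196))*(-189/28 - 63/(-63)) - 483 = (1/12 - 1*(-196))*(-189/28 - 63/(-63)) - 483 = (1/12 + 196)*(-189*1/28 - 63*(-1/63)) - 483 = 2353*(-27/4 + 1)/12 - 483 = (2353/12)*(-23/4) - 483 = -54119/48 - 483 = -77303/48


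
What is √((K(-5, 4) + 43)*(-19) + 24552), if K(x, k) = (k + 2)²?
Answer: √23051 ≈ 151.83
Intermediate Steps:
K(x, k) = (2 + k)²
√((K(-5, 4) + 43)*(-19) + 24552) = √(((2 + 4)² + 43)*(-19) + 24552) = √((6² + 43)*(-19) + 24552) = √((36 + 43)*(-19) + 24552) = √(79*(-19) + 24552) = √(-1501 + 24552) = √23051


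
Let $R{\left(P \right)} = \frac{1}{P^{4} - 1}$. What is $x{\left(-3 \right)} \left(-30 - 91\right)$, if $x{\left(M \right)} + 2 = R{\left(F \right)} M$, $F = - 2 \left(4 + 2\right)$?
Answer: $\frac{456203}{1885} \approx 242.02$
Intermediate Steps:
$F = -12$ ($F = \left(-2\right) 6 = -12$)
$R{\left(P \right)} = \frac{1}{-1 + P^{4}}$
$x{\left(M \right)} = -2 + \frac{M}{20735}$ ($x{\left(M \right)} = -2 + \frac{M}{-1 + \left(-12\right)^{4}} = -2 + \frac{M}{-1 + 20736} = -2 + \frac{M}{20735}$)
$x{\left(-3 \right)} \left(-30 - 91\right) = \left(-2 + \frac{1}{20735} \left(-3\right)\right) \left(-30 - 91\right) = \left(-2 - \frac{3}{20735}\right) \left(-121\right) = \left(- \frac{41473}{20735}\right) \left(-121\right) = \frac{456203}{1885}$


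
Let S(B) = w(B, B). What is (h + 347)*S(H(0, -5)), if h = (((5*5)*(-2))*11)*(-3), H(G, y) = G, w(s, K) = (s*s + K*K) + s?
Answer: 0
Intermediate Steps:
w(s, K) = s + K**2 + s**2 (w(s, K) = (s**2 + K**2) + s = (K**2 + s**2) + s = s + K**2 + s**2)
S(B) = B + 2*B**2 (S(B) = B + B**2 + B**2 = B + 2*B**2)
h = 1650 (h = ((25*(-2))*11)*(-3) = -50*11*(-3) = -550*(-3) = 1650)
(h + 347)*S(H(0, -5)) = (1650 + 347)*(0*(1 + 2*0)) = 1997*(0*(1 + 0)) = 1997*(0*1) = 1997*0 = 0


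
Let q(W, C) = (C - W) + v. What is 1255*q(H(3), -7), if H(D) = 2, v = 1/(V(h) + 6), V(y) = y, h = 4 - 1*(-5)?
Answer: -33634/3 ≈ -11211.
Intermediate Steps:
h = 9 (h = 4 + 5 = 9)
v = 1/15 (v = 1/(9 + 6) = 1/15 ≈ 0.066667)
q(W, C) = 1/15 + C - W (q(W, C) = (C - W) + 1/15 = 1/15 + C - W)
1255*q(H(3), -7) = 1255*(1/15 - 7 - 1*2) = 1255*(1/15 - 7 - 2) = 1255*(-134/15) = -33634/3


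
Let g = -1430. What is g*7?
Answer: -10010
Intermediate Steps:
g*7 = -1430*7 = -10010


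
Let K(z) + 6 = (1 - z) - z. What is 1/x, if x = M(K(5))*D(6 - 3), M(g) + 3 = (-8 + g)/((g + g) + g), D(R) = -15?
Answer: 3/112 ≈ 0.026786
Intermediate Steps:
K(z) = -5 - 2*z (K(z) = -6 + ((1 - z) - z) = -6 + (1 - 2*z) = -5 - 2*z)
M(g) = -3 + (-8 + g)/(3*g) (M(g) = -3 + (-8 + g)/((g + g) + g) = -3 + (-8 + g)/(2*g + g) = -3 + (-8 + g)/((3*g)) = -3 + (-8 + g)*(1/(3*g)) = -3 + (-8 + g)/(3*g))
x = 112/3 (x = (8*(-1 - (-5 - 2*5))/(3*(-5 - 2*5)))*(-15) = (8*(-1 - (-5 - 10))/(3*(-5 - 10)))*(-15) = ((8/3)*(-1 - 1*(-15))/(-15))*(-15) = ((8/3)*(-1/15)*(-1 + 15))*(-15) = ((8/3)*(-1/15)*14)*(-15) = -112/45*(-15) = 112/3 ≈ 37.333)
1/x = 1/(112/3) = 3/112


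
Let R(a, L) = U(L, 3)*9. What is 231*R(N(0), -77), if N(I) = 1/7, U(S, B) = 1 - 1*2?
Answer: -2079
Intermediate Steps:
U(S, B) = -1 (U(S, B) = 1 - 2 = -1)
N(I) = ⅐
R(a, L) = -9 (R(a, L) = -1*9 = -9)
231*R(N(0), -77) = 231*(-9) = -2079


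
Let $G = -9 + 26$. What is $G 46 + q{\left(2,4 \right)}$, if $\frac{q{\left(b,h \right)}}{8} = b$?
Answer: $798$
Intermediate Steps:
$q{\left(b,h \right)} = 8 b$
$G = 17$
$G 46 + q{\left(2,4 \right)} = 17 \cdot 46 + 8 \cdot 2 = 782 + 16 = 798$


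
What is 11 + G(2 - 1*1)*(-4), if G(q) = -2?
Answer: 19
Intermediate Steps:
11 + G(2 - 1*1)*(-4) = 11 - 2*(-4) = 11 + 8 = 19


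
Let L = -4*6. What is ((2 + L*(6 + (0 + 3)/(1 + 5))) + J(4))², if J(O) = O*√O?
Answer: 21316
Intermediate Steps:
J(O) = O^(3/2)
L = -24
((2 + L*(6 + (0 + 3)/(1 + 5))) + J(4))² = ((2 - 24*(6 + (0 + 3)/(1 + 5))) + 4^(3/2))² = ((2 - 24*(6 + 3/6)) + 8)² = ((2 - 24*(6 + 3*(⅙))) + 8)² = ((2 - 24*(6 + ½)) + 8)² = ((2 - 24*13/2) + 8)² = ((2 - 156) + 8)² = (-154 + 8)² = (-146)² = 21316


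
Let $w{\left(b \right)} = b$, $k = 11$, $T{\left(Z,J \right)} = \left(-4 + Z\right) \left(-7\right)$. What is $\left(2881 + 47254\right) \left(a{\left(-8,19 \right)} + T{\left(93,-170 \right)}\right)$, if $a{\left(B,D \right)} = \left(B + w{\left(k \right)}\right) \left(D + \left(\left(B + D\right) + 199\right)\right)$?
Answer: $3208640$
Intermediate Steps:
$T{\left(Z,J \right)} = 28 - 7 Z$
$a{\left(B,D \right)} = \left(11 + B\right) \left(199 + B + 2 D\right)$ ($a{\left(B,D \right)} = \left(B + 11\right) \left(D + \left(\left(B + D\right) + 199\right)\right) = \left(11 + B\right) \left(D + \left(199 + B + D\right)\right) = \left(11 + B\right) \left(199 + B + 2 D\right)$)
$\left(2881 + 47254\right) \left(a{\left(-8,19 \right)} + T{\left(93,-170 \right)}\right) = \left(2881 + 47254\right) \left(\left(2189 + \left(-8\right)^{2} + 22 \cdot 19 + 210 \left(-8\right) + 2 \left(-8\right) 19\right) + \left(28 - 651\right)\right) = 50135 \left(\left(2189 + 64 + 418 - 1680 - 304\right) + \left(28 - 651\right)\right) = 50135 \left(687 - 623\right) = 50135 \cdot 64 = 3208640$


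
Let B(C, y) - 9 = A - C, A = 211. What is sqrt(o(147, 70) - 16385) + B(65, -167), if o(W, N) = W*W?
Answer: 155 + 2*sqrt(1306) ≈ 227.28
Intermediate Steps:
o(W, N) = W**2
B(C, y) = 220 - C (B(C, y) = 9 + (211 - C) = 220 - C)
sqrt(o(147, 70) - 16385) + B(65, -167) = sqrt(147**2 - 16385) + (220 - 1*65) = sqrt(21609 - 16385) + (220 - 65) = sqrt(5224) + 155 = 2*sqrt(1306) + 155 = 155 + 2*sqrt(1306)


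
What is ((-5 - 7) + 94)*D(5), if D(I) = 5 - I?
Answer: 0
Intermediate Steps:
((-5 - 7) + 94)*D(5) = ((-5 - 7) + 94)*(5 - 1*5) = (-12 + 94)*(5 - 5) = 82*0 = 0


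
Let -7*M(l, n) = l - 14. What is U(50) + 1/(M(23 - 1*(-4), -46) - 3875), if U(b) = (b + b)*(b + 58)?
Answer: 293090393/27138 ≈ 10800.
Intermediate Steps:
M(l, n) = 2 - l/7 (M(l, n) = -(l - 14)/7 = -(-14 + l)/7 = 2 - l/7)
U(b) = 2*b*(58 + b) (U(b) = (2*b)*(58 + b) = 2*b*(58 + b))
U(50) + 1/(M(23 - 1*(-4), -46) - 3875) = 2*50*(58 + 50) + 1/((2 - (23 - 1*(-4))/7) - 3875) = 2*50*108 + 1/((2 - (23 + 4)/7) - 3875) = 10800 + 1/((2 - ⅐*27) - 3875) = 10800 + 1/((2 - 27/7) - 3875) = 10800 + 1/(-13/7 - 3875) = 10800 + 1/(-27138/7) = 10800 - 7/27138 = 293090393/27138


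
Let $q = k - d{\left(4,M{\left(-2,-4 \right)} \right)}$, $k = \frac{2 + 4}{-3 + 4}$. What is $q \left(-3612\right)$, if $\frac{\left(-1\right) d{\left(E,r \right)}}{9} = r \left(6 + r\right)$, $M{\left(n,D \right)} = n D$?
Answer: $-3662568$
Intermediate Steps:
$M{\left(n,D \right)} = D n$
$d{\left(E,r \right)} = - 9 r \left(6 + r\right)$
$k = 6$ ($k = \frac{6}{1} = 6 \cdot 1 = 6$)
$q = 1014$ ($q = 6 - - 9 \left(\left(-4\right) \left(-2\right)\right) \left(6 - -8\right) = 6 - \left(-9\right) 8 \left(6 + 8\right) = 6 - \left(-9\right) 8 \cdot 14 = 6 - -1008 = 6 + 1008 = 1014$)
$q \left(-3612\right) = 1014 \left(-3612\right) = -3662568$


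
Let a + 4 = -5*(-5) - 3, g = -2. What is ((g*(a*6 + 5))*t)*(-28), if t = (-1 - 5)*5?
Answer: -189840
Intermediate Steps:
a = 18 (a = -4 + (-5*(-5) - 3) = -4 + (25 - 3) = -4 + 22 = 18)
t = -30 (t = -6*5 = -30)
((g*(a*6 + 5))*t)*(-28) = (-2*(18*6 + 5)*(-30))*(-28) = (-2*(108 + 5)*(-30))*(-28) = (-2*113*(-30))*(-28) = -226*(-30)*(-28) = 6780*(-28) = -189840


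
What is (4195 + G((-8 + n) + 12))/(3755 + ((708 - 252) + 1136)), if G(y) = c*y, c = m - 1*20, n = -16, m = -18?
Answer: 4651/5347 ≈ 0.86983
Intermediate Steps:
c = -38 (c = -18 - 1*20 = -18 - 20 = -38)
G(y) = -38*y
(4195 + G((-8 + n) + 12))/(3755 + ((708 - 252) + 1136)) = (4195 - 38*((-8 - 16) + 12))/(3755 + ((708 - 252) + 1136)) = (4195 - 38*(-24 + 12))/(3755 + (456 + 1136)) = (4195 - 38*(-12))/(3755 + 1592) = (4195 + 456)/5347 = 4651*(1/5347) = 4651/5347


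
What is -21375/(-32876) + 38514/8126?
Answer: 719939757/133575188 ≈ 5.3898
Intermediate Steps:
-21375/(-32876) + 38514/8126 = -21375*(-1/32876) + 38514*(1/8126) = 21375/32876 + 19257/4063 = 719939757/133575188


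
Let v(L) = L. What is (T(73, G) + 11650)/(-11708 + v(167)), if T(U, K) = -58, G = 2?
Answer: -3864/3847 ≈ -1.0044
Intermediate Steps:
(T(73, G) + 11650)/(-11708 + v(167)) = (-58 + 11650)/(-11708 + 167) = 11592/(-11541) = 11592*(-1/11541) = -3864/3847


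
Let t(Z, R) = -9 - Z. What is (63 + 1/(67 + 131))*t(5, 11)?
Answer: -87325/99 ≈ -882.07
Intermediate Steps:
(63 + 1/(67 + 131))*t(5, 11) = (63 + 1/(67 + 131))*(-9 - 1*5) = (63 + 1/198)*(-9 - 5) = (63 + 1/198)*(-14) = (12475/198)*(-14) = -87325/99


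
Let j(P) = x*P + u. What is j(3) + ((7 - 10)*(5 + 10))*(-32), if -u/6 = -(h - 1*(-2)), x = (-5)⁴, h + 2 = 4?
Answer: 3339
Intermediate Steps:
h = 2 (h = -2 + 4 = 2)
x = 625
u = 24 (u = -(-6)*(2 - 1*(-2)) = -(-6)*(2 + 2) = -(-6)*4 = -6*(-4) = 24)
j(P) = 24 + 625*P (j(P) = 625*P + 24 = 24 + 625*P)
j(3) + ((7 - 10)*(5 + 10))*(-32) = (24 + 625*3) + ((7 - 10)*(5 + 10))*(-32) = (24 + 1875) - 3*15*(-32) = 1899 - 45*(-32) = 1899 + 1440 = 3339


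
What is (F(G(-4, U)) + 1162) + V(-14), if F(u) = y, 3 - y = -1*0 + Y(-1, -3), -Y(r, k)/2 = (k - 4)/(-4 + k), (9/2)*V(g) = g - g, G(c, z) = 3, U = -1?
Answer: 1167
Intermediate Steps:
V(g) = 0 (V(g) = 2*(g - g)/9 = (2/9)*0 = 0)
Y(r, k) = -2 (Y(r, k) = -2*(k - 4)/(-4 + k) = -2*(-4 + k)/(-4 + k) = -2*1 = -2)
y = 5 (y = 3 - (-1*0 - 2) = 3 - (0 - 2) = 3 - 1*(-2) = 3 + 2 = 5)
F(u) = 5
(F(G(-4, U)) + 1162) + V(-14) = (5 + 1162) + 0 = 1167 + 0 = 1167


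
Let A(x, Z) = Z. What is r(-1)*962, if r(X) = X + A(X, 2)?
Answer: 962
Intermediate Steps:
r(X) = 2 + X (r(X) = X + 2 = 2 + X)
r(-1)*962 = (2 - 1)*962 = 1*962 = 962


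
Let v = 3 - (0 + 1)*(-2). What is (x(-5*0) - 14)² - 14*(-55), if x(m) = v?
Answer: 851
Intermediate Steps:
v = 5 (v = 3 - (-2) = 3 - 1*(-2) = 3 + 2 = 5)
x(m) = 5
(x(-5*0) - 14)² - 14*(-55) = (5 - 14)² - 14*(-55) = (-9)² - 1*(-770) = 81 + 770 = 851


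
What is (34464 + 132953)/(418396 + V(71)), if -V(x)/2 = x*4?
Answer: 167417/417828 ≈ 0.40068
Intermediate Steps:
V(x) = -8*x (V(x) = -2*x*4 = -8*x)
(34464 + 132953)/(418396 + V(71)) = (34464 + 132953)/(418396 - 8*71) = 167417/(418396 - 568) = 167417/417828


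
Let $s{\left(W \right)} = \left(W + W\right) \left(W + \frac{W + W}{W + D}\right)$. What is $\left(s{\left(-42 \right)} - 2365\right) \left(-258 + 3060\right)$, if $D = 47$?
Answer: $\frac{36064542}{5} \approx 7.2129 \cdot 10^{6}$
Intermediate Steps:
$s{\left(W \right)} = 2 W \left(W + \frac{2 W}{47 + W}\right)$ ($s{\left(W \right)} = \left(W + W\right) \left(W + \frac{W + W}{W + 47}\right) = 2 W \left(W + \frac{2 W}{47 + W}\right)$)
$\left(s{\left(-42 \right)} - 2365\right) \left(-258 + 3060\right) = \left(\frac{2 \left(-42\right)^{2} \left(49 - 42\right)}{47 - 42} - 2365\right) \left(-258 + 3060\right) = \left(2 \cdot 1764 \cdot \frac{1}{5} \cdot 7 - 2365\right) 2802 = \left(\frac{24696}{5} - 2365\right) 2802 = \frac{12871}{5} \cdot 2802 = \frac{36064542}{5}$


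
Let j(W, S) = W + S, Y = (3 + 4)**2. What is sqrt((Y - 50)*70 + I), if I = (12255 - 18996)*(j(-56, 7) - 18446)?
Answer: 5*sqrt(4986989) ≈ 11166.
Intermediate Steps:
Y = 49 (Y = 7**2 = 49)
j(W, S) = S + W
I = 124674795 (I = (12255 - 18996)*((7 - 56) - 18446) = -6741*(-49 - 18446) = -6741*(-18495) = 124674795)
sqrt((Y - 50)*70 + I) = sqrt((49 - 50)*70 + 124674795) = sqrt(-1*70 + 124674795) = sqrt(-70 + 124674795) = sqrt(124674725) = 5*sqrt(4986989)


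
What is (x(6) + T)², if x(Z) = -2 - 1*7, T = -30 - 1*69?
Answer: 11664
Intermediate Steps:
T = -99 (T = -30 - 69 = -99)
x(Z) = -9 (x(Z) = -2 - 7 = -9)
(x(6) + T)² = (-9 - 99)² = (-108)² = 11664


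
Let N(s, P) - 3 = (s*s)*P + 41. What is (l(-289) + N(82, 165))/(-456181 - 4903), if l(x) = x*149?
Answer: -1066443/461084 ≈ -2.3129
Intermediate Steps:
l(x) = 149*x
N(s, P) = 44 + P*s² (N(s, P) = 3 + ((s*s)*P + 41) = 3 + (s²*P + 41) = 3 + (P*s² + 41) = 3 + (41 + P*s²) = 44 + P*s²)
(l(-289) + N(82, 165))/(-456181 - 4903) = (149*(-289) + (44 + 165*82²))/(-456181 - 4903) = (-43061 + (44 + 165*6724))/(-461084) = (-43061 + (44 + 1109460))*(-1/461084) = (-43061 + 1109504)*(-1/461084) = 1066443*(-1/461084) = -1066443/461084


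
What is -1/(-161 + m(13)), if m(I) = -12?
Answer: 1/173 ≈ 0.0057803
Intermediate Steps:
-1/(-161 + m(13)) = -1/(-161 - 12) = -1/(-173) = -1*(-1/173) = 1/173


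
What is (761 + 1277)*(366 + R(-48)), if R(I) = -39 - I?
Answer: 764250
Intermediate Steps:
(761 + 1277)*(366 + R(-48)) = (761 + 1277)*(366 + (-39 - 1*(-48))) = 2038*(366 + (-39 + 48)) = 2038*(366 + 9) = 2038*375 = 764250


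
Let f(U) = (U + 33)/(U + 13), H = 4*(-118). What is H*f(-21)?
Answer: 708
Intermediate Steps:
H = -472
f(U) = (33 + U)/(13 + U)
H*f(-21) = -472*(33 - 21)/(13 - 21) = -472*12/(-8) = -(-59)*12 = -472*(-3/2) = 708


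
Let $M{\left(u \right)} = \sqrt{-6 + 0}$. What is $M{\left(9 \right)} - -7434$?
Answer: $7434 + i \sqrt{6} \approx 7434.0 + 2.4495 i$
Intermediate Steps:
$M{\left(u \right)} = i \sqrt{6}$ ($M{\left(u \right)} = \sqrt{-6} = i \sqrt{6}$)
$M{\left(9 \right)} - -7434 = i \sqrt{6} - -7434 = i \sqrt{6} + 7434 = 7434 + i \sqrt{6}$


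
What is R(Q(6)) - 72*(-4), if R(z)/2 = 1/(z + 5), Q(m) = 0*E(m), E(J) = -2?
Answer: 1442/5 ≈ 288.40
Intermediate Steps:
Q(m) = 0 (Q(m) = 0*(-2) = 0)
R(z) = 2/(5 + z) (R(z) = 2/(z + 5) = 2/(5 + z))
R(Q(6)) - 72*(-4) = 2/(5 + 0) - 72*(-4) = 2/5 + 288 = 2*(⅕) + 288 = ⅖ + 288 = 1442/5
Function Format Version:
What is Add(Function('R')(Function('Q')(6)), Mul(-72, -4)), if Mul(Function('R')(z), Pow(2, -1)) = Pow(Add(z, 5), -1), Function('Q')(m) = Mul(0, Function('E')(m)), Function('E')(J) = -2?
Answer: Rational(1442, 5) ≈ 288.40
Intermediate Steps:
Function('Q')(m) = 0 (Function('Q')(m) = Mul(0, -2) = 0)
Function('R')(z) = Mul(2, Pow(Add(5, z), -1)) (Function('R')(z) = Mul(2, Pow(Add(z, 5), -1)) = Mul(2, Pow(Add(5, z), -1)))
Add(Function('R')(Function('Q')(6)), Mul(-72, -4)) = Add(Mul(2, Pow(Add(5, 0), -1)), Mul(-72, -4)) = Add(Mul(2, Pow(5, -1)), 288) = Add(Mul(2, Rational(1, 5)), 288) = Add(Rational(2, 5), 288) = Rational(1442, 5)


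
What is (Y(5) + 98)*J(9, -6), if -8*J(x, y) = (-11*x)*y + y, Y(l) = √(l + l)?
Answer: -7203 - 147*√10/2 ≈ -7435.4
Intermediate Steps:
Y(l) = √2*√l (Y(l) = √(2*l) = √2*√l)
J(x, y) = -y/8 + 11*x*y/8 (J(x, y) = -((-11*x)*y + y)/8 = -(-11*x*y + y)/8 = -(y - 11*x*y)/8 = -y/8 + 11*x*y/8)
(Y(5) + 98)*J(9, -6) = (√2*√5 + 98)*((⅛)*(-6)*(-1 + 11*9)) = (√10 + 98)*((⅛)*(-6)*(-1 + 99)) = (98 + √10)*((⅛)*(-6)*98) = (98 + √10)*(-147/2) = -7203 - 147*√10/2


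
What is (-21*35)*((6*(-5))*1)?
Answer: 22050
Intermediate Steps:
(-21*35)*((6*(-5))*1) = -(-22050) = -735*(-30) = 22050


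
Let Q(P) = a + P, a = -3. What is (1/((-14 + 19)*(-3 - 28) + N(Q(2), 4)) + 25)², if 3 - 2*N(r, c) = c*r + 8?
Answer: 60419529/96721 ≈ 624.68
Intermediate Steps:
Q(P) = -3 + P
N(r, c) = -5/2 - c*r/2 (N(r, c) = 3/2 - (c*r + 8)/2 = 3/2 - (8 + c*r)/2 = 3/2 + (-4 - c*r/2) = -5/2 - c*r/2)
(1/((-14 + 19)*(-3 - 28) + N(Q(2), 4)) + 25)² = (1/((-14 + 19)*(-3 - 28) + (-5/2 - ½*4*(-3 + 2))) + 25)² = (1/(5*(-31) + (-5/2 - ½*4*(-1))) + 25)² = (1/(-155 + (-5/2 + 2)) + 25)² = (1/(-155 - ½) + 25)² = (1/(-311/2) + 25)² = (-2/311 + 25)² = (7773/311)² = 60419529/96721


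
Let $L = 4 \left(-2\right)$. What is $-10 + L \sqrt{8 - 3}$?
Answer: $-10 - 8 \sqrt{5} \approx -27.889$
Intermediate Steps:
$L = -8$
$-10 + L \sqrt{8 - 3} = -10 - 8 \sqrt{8 - 3} = -10 - 8 \sqrt{5}$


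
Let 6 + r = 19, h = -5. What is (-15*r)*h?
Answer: 975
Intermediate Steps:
r = 13 (r = -6 + 19 = 13)
(-15*r)*h = -15*13*(-5) = -195*(-5) = 975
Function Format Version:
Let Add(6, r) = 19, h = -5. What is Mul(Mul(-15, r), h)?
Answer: 975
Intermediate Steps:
r = 13 (r = Add(-6, 19) = 13)
Mul(Mul(-15, r), h) = Mul(Mul(-15, 13), -5) = Mul(-195, -5) = 975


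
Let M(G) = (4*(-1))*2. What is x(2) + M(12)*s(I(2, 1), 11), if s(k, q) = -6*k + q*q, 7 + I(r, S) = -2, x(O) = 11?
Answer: -1389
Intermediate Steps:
I(r, S) = -9 (I(r, S) = -7 - 2 = -9)
M(G) = -8 (M(G) = -4*2 = -8)
s(k, q) = q**2 - 6*k (s(k, q) = -6*k + q**2 = q**2 - 6*k)
x(2) + M(12)*s(I(2, 1), 11) = 11 - 8*(11**2 - 6*(-9)) = 11 - 8*(121 + 54) = 11 - 8*175 = 11 - 1400 = -1389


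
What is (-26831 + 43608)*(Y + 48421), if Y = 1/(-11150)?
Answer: 9057804137773/11150 ≈ 8.1236e+8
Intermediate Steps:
Y = -1/11150 ≈ -8.9686e-5
(-26831 + 43608)*(Y + 48421) = (-26831 + 43608)*(-1/11150 + 48421) = 16777*(539894149/11150) = 9057804137773/11150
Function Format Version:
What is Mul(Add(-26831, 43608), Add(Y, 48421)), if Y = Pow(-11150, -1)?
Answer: Rational(9057804137773, 11150) ≈ 8.1236e+8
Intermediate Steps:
Y = Rational(-1, 11150) ≈ -8.9686e-5
Mul(Add(-26831, 43608), Add(Y, 48421)) = Mul(Add(-26831, 43608), Add(Rational(-1, 11150), 48421)) = Mul(16777, Rational(539894149, 11150)) = Rational(9057804137773, 11150)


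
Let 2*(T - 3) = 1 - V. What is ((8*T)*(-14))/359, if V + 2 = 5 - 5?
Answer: -504/359 ≈ -1.4039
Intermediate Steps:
V = -2 (V = -2 + (5 - 5) = -2 + 0 = -2)
T = 9/2 (T = 3 + (1 - 1*(-2))/2 = 3 + (1 + 2)/2 = 3 + (½)*3 = 3 + 3/2 = 9/2 ≈ 4.5000)
((8*T)*(-14))/359 = ((8*(9/2))*(-14))/359 = (36*(-14))*(1/359) = -504*1/359 = -504/359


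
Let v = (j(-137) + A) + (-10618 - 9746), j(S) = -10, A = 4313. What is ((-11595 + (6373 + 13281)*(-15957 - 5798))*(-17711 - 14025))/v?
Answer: -13569817407640/16061 ≈ -8.4489e+8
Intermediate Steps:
v = -16061 (v = (-10 + 4313) + (-10618 - 9746) = 4303 - 20364 = -16061)
((-11595 + (6373 + 13281)*(-15957 - 5798))*(-17711 - 14025))/v = ((-11595 + (6373 + 13281)*(-15957 - 5798))*(-17711 - 14025))/(-16061) = ((-11595 + 19654*(-21755))*(-31736))*(-1/16061) = ((-11595 - 427572770)*(-31736))*(-1/16061) = -427584365*(-31736)*(-1/16061) = 13569817407640*(-1/16061) = -13569817407640/16061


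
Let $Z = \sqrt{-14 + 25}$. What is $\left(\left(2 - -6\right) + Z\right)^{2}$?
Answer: $\left(8 + \sqrt{11}\right)^{2} \approx 128.07$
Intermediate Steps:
$Z = \sqrt{11} \approx 3.3166$
$\left(\left(2 - -6\right) + Z\right)^{2} = \left(\left(2 - -6\right) + \sqrt{11}\right)^{2} = \left(\left(2 + 6\right) + \sqrt{11}\right)^{2} = \left(8 + \sqrt{11}\right)^{2}$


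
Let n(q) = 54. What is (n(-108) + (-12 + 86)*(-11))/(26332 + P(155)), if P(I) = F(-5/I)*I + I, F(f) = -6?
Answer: -760/25557 ≈ -0.029737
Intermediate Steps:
P(I) = -5*I (P(I) = -6*I + I = -5*I)
(n(-108) + (-12 + 86)*(-11))/(26332 + P(155)) = (54 + (-12 + 86)*(-11))/(26332 - 5*155) = (54 + 74*(-11))/(26332 - 775) = (54 - 814)/25557 = -760*1/25557 = -760/25557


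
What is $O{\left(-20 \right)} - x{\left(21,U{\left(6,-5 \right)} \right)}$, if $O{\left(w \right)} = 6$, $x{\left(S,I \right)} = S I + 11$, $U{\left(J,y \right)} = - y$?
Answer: $-110$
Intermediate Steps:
$x{\left(S,I \right)} = 11 + I S$ ($x{\left(S,I \right)} = I S + 11 = 11 + I S$)
$O{\left(-20 \right)} - x{\left(21,U{\left(6,-5 \right)} \right)} = 6 - \left(11 + \left(-1\right) \left(-5\right) 21\right) = 6 - \left(11 + 5 \cdot 21\right) = 6 - \left(11 + 105\right) = 6 - 116 = -110$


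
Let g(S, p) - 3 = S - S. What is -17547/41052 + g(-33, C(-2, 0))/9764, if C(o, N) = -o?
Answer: -7133573/16701322 ≈ -0.42713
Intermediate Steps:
g(S, p) = 3 (g(S, p) = 3 + (S - S) = 3 + 0 = 3)
-17547/41052 + g(-33, C(-2, 0))/9764 = -17547/41052 + 3/9764 = -17547*1/41052 + 3*(1/9764) = -5849/13684 + 3/9764 = -7133573/16701322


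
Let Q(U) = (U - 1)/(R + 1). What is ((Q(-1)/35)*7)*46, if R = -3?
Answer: 46/5 ≈ 9.2000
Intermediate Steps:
Q(U) = ½ - U/2 (Q(U) = (U - 1)/(-3 + 1) = (-1 + U)/(-2) = (-1 + U)*(-½) = ½ - U/2)
((Q(-1)/35)*7)*46 = (((½ - ½*(-1))/35)*7)*46 = (((½ + ½)*(1/35))*7)*46 = ((1*(1/35))*7)*46 = ((1/35)*7)*46 = (⅕)*46 = 46/5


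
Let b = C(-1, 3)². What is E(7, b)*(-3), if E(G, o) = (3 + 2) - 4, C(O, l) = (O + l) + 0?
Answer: -3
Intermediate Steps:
C(O, l) = O + l
b = 4 (b = (-1 + 3)² = 2² = 4)
E(G, o) = 1 (E(G, o) = 5 - 4 = 1)
E(7, b)*(-3) = 1*(-3) = -3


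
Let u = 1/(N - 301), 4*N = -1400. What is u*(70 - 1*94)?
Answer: 8/217 ≈ 0.036866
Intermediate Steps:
N = -350 (N = (1/4)*(-1400) = -350)
u = -1/651 (u = 1/(-350 - 301) = 1/(-651) = -1/651 ≈ -0.0015361)
u*(70 - 1*94) = -(70 - 1*94)/651 = -(70 - 94)/651 = -1/651*(-24) = 8/217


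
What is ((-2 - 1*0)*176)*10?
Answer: -3520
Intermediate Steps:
((-2 - 1*0)*176)*10 = ((-2 + 0)*176)*10 = -2*176*10 = -352*10 = -3520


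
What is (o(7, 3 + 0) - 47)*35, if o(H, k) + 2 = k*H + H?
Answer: -735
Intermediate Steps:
o(H, k) = -2 + H + H*k (o(H, k) = -2 + (k*H + H) = -2 + (H*k + H) = -2 + (H + H*k) = -2 + H + H*k)
(o(7, 3 + 0) - 47)*35 = ((-2 + 7 + 7*(3 + 0)) - 47)*35 = ((-2 + 7 + 7*3) - 47)*35 = ((-2 + 7 + 21) - 47)*35 = (26 - 47)*35 = -21*35 = -735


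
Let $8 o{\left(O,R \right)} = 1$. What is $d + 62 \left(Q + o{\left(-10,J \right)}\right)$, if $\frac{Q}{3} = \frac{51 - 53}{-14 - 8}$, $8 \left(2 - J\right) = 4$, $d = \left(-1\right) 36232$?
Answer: $- \frac{1593123}{44} \approx -36207.0$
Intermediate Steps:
$d = -36232$
$J = \frac{3}{2}$ ($J = 2 - \frac{1}{2} = \frac{3}{2} \approx 1.5$)
$o{\left(O,R \right)} = \frac{1}{8}$ ($o{\left(O,R \right)} = \frac{1}{8} \cdot 1 = \frac{1}{8}$)
$Q = \frac{3}{11}$ ($Q = 3 \frac{51 - 53}{-14 - 8} = 3 \left(- \frac{2}{-22}\right) = 3 \left(\left(-2\right) \left(- \frac{1}{22}\right)\right) = 3 \cdot \frac{1}{11} = \frac{3}{11} \approx 0.27273$)
$d + 62 \left(Q + o{\left(-10,J \right)}\right) = -36232 + 62 \left(\frac{3}{11} + \frac{1}{8}\right) = -36232 + 62 \cdot \frac{35}{88} = -36232 + \frac{1085}{44} = - \frac{1593123}{44}$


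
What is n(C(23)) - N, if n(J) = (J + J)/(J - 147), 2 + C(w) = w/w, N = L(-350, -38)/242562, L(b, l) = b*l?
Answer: -370819/8974794 ≈ -0.041318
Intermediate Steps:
N = 6650/121281 (N = -350*(-38)/242562 = 13300*(1/242562) = 6650/121281 ≈ 0.054831)
C(w) = -1 (C(w) = -2 + w/w = -2 + 1 = -1)
n(J) = 2*J/(-147 + J) (n(J) = (2*J)/(-147 + J) = 2*J/(-147 + J))
n(C(23)) - N = 2*(-1)/(-147 - 1) - 1*6650/121281 = 2*(-1)/(-148) - 6650/121281 = 2*(-1)*(-1/148) - 6650/121281 = 1/74 - 6650/121281 = -370819/8974794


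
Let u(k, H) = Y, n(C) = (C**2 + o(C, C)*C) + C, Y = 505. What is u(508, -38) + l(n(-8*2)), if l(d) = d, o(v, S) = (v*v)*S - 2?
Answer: 66313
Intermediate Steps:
o(v, S) = -2 + S*v**2 (o(v, S) = v**2*S - 2 = S*v**2 - 2 = -2 + S*v**2)
n(C) = C + C**2 + C*(-2 + C**3) (n(C) = (C**2 + (-2 + C*C**2)*C) + C = (C**2 + (-2 + C**3)*C) + C = (C**2 + C*(-2 + C**3)) + C = C + C**2 + C*(-2 + C**3))
u(k, H) = 505
u(508, -38) + l(n(-8*2)) = 505 + (-8*2)*(-1 - 8*2 + (-8*2)**3) = 505 - 16*(-1 - 16 + (-16)**3) = 505 - 16*(-1 - 16 - 4096) = 505 - 16*(-4113) = 505 + 65808 = 66313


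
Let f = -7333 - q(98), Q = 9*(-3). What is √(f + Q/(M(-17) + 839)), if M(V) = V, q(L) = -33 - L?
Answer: I*√540699818/274 ≈ 84.865*I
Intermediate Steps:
Q = -27
f = -7202 (f = -7333 - (-33 - 1*98) = -7333 - (-33 - 98) = -7333 - 1*(-131) = -7333 + 131 = -7202)
√(f + Q/(M(-17) + 839)) = √(-7202 - 27/(-17 + 839)) = √(-7202 - 27/822) = √(-7202 - 27*1/822) = √(-7202 - 9/274) = √(-1973357/274) = I*√540699818/274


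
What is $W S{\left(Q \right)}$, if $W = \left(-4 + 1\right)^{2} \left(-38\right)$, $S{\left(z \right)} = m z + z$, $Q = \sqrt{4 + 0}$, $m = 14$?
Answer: $-10260$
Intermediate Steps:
$Q = 2$ ($Q = \sqrt{4} = 2$)
$S{\left(z \right)} = 15 z$ ($S{\left(z \right)} = 14 z + z = 15 z$)
$W = -342$ ($W = \left(-3\right)^{2} \left(-38\right) = 9 \left(-38\right) = -342$)
$W S{\left(Q \right)} = - 342 \cdot 15 \cdot 2 = \left(-342\right) 30 = -10260$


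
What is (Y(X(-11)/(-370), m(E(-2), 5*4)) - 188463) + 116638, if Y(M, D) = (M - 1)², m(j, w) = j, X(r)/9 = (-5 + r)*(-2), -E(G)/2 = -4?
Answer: -2458102384/34225 ≈ -71822.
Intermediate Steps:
E(G) = 8 (E(G) = -2*(-4) = 8)
X(r) = 90 - 18*r (X(r) = 9*((-5 + r)*(-2)) = 9*(10 - 2*r) = 90 - 18*r)
Y(M, D) = (-1 + M)²
(Y(X(-11)/(-370), m(E(-2), 5*4)) - 188463) + 116638 = ((-1 + (90 - 18*(-11))/(-370))² - 188463) + 116638 = ((-1 + (90 + 198)*(-1/370))² - 188463) + 116638 = ((-1 + 288*(-1/370))² - 188463) + 116638 = ((-1 - 144/185)² - 188463) + 116638 = ((-329/185)² - 188463) + 116638 = (108241/34225 - 188463) + 116638 = -6450037934/34225 + 116638 = -2458102384/34225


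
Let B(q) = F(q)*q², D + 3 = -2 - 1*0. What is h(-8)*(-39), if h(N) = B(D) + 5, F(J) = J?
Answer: 4680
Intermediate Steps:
D = -5 (D = -3 + (-2 - 1*0) = -3 + (-2 + 0) = -3 - 2 = -5)
B(q) = q³ (B(q) = q*q² = q³)
h(N) = -120 (h(N) = (-5)³ + 5 = -125 + 5 = -120)
h(-8)*(-39) = -120*(-39) = 4680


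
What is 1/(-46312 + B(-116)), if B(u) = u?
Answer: -1/46428 ≈ -2.1539e-5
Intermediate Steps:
1/(-46312 + B(-116)) = 1/(-46312 - 116) = 1/(-46428) = -1/46428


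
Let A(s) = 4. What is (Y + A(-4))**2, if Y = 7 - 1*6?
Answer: 25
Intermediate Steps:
Y = 1 (Y = 7 - 6 = 1)
(Y + A(-4))**2 = (1 + 4)**2 = 5**2 = 25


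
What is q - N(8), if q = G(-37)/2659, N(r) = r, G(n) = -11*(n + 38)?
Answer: -21283/2659 ≈ -8.0041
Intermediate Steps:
G(n) = -418 - 11*n (G(n) = -11*(38 + n) = -418 - 11*n)
q = -11/2659 (q = (-418 - 11*(-37))/2659 = (-418 + 407)*(1/2659) = -11*1/2659 = -11/2659 ≈ -0.0041369)
q - N(8) = -11/2659 - 1*8 = -11/2659 - 8 = -21283/2659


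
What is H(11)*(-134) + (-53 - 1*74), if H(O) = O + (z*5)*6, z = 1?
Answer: -5621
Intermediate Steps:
H(O) = 30 + O (H(O) = O + (1*5)*6 = O + 5*6 = O + 30 = 30 + O)
H(11)*(-134) + (-53 - 1*74) = (30 + 11)*(-134) + (-53 - 1*74) = 41*(-134) + (-53 - 74) = -5494 - 127 = -5621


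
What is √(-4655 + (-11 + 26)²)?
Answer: I*√4430 ≈ 66.558*I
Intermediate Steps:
√(-4655 + (-11 + 26)²) = √(-4655 + 15²) = √(-4655 + 225) = √(-4430) = I*√4430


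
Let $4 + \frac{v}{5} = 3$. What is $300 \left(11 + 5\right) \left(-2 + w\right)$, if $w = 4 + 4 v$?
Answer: $-86400$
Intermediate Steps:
$v = -5$ ($v = -20 + 5 \cdot 3 = -20 + 15 = -5$)
$w = -16$ ($w = 4 + 4 \left(-5\right) = 4 - 20 = -16$)
$300 \left(11 + 5\right) \left(-2 + w\right) = 300 \left(11 + 5\right) \left(-2 - 16\right) = 300 \cdot 16 \left(-18\right) = 300 \left(-288\right) = -86400$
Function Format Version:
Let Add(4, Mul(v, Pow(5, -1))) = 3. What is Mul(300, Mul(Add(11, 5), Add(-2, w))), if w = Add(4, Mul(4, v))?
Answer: -86400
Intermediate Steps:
v = -5 (v = Add(-20, Mul(5, 3)) = Add(-20, 15) = -5)
w = -16 (w = Add(4, Mul(4, -5)) = Add(4, -20) = -16)
Mul(300, Mul(Add(11, 5), Add(-2, w))) = Mul(300, Mul(Add(11, 5), Add(-2, -16))) = Mul(300, Mul(16, -18)) = Mul(300, -288) = -86400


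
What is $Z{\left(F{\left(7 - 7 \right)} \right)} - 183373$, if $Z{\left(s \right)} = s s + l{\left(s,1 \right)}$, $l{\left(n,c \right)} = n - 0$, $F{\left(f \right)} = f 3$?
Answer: $-183373$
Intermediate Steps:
$F{\left(f \right)} = 3 f$
$l{\left(n,c \right)} = n$ ($l{\left(n,c \right)} = n + 0 = n$)
$Z{\left(s \right)} = s + s^{2}$ ($Z{\left(s \right)} = s s + s = s^{2} + s = s + s^{2}$)
$Z{\left(F{\left(7 - 7 \right)} \right)} - 183373 = 3 \left(7 - 7\right) \left(1 + 3 \left(7 - 7\right)\right) - 183373 = 3 \cdot 0 \left(1 + 3 \cdot 0\right) - 183373 = 0 \left(1 + 0\right) - 183373 = 0 \cdot 1 - 183373 = 0 - 183373 = -183373$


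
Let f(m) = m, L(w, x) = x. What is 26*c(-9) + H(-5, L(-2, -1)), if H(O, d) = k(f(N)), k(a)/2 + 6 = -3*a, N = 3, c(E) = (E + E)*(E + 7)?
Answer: 906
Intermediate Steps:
c(E) = 2*E*(7 + E) (c(E) = (2*E)*(7 + E) = 2*E*(7 + E))
k(a) = -12 - 6*a (k(a) = -12 + 2*(-3*a) = -12 - 6*a)
H(O, d) = -30 (H(O, d) = -12 - 6*3 = -12 - 18 = -30)
26*c(-9) + H(-5, L(-2, -1)) = 26*(2*(-9)*(7 - 9)) - 30 = 26*(2*(-9)*(-2)) - 30 = 26*36 - 30 = 936 - 30 = 906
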